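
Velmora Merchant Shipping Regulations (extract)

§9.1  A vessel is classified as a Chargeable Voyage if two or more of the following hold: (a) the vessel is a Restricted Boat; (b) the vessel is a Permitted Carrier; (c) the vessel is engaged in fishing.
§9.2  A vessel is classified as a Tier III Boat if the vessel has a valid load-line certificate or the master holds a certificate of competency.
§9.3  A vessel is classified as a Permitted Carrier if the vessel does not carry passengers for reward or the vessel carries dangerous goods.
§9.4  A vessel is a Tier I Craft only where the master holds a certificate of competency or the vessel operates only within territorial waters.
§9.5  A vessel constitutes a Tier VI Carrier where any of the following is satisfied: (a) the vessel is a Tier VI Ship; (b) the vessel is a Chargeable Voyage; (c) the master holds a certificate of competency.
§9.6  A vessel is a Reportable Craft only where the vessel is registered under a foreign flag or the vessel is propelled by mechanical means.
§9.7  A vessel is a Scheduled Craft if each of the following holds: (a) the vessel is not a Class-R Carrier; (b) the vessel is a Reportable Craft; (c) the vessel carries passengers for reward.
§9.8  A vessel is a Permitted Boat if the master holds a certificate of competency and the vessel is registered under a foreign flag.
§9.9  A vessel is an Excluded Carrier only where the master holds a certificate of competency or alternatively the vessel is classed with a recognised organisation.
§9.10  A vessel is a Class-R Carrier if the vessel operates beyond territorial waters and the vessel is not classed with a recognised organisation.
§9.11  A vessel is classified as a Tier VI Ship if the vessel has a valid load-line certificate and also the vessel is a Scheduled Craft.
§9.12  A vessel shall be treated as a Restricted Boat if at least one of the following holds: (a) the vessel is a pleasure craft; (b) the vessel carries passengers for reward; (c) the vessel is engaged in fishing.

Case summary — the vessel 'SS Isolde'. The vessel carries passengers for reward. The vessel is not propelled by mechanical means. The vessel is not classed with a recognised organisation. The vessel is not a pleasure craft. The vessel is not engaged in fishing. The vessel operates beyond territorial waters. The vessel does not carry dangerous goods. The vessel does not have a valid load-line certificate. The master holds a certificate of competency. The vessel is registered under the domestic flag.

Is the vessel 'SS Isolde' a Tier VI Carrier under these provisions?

Under §9.10: the vessel operates beyond territorial waters? yes; and the vessel is not classed with a recognised organisation? yes. So the vessel is a Class-R Carrier.
Under §9.6: the vessel is registered under a foreign flag? no; or the vessel is propelled by mechanical means? no. So the vessel is not a Reportable Craft.
Under §9.7: not a Class-R Carrier (§9.10)? no; and Reportable Craft (§9.6)? no; and the vessel carries passengers for reward? yes. So the vessel is not a Scheduled Craft.
Under §9.11: the vessel has a valid load-line certificate? no; and Scheduled Craft (§9.7)? no. So the vessel is not a Tier VI Ship.
Under §9.12: the vessel is a pleasure craft? no; or the vessel carries passengers for reward? yes; or the vessel is engaged in fishing? no. So the vessel is a Restricted Boat.
Under §9.3: the vessel does not carry passengers for reward? no; or the vessel carries dangerous goods? no. So the vessel is not a Permitted Carrier.
Under §9.1: Restricted Boat (§9.12)? yes; Permitted Carrier (§9.3)? no; the vessel is engaged in fishing? no — 1 of 3 hold (need ≥2) → not satisfied.
Under §9.5: Tier VI Ship (§9.11)? no; or Chargeable Voyage (§9.1)? no; or the master holds a certificate of competency? yes. So the vessel is a Tier VI Carrier.

Yes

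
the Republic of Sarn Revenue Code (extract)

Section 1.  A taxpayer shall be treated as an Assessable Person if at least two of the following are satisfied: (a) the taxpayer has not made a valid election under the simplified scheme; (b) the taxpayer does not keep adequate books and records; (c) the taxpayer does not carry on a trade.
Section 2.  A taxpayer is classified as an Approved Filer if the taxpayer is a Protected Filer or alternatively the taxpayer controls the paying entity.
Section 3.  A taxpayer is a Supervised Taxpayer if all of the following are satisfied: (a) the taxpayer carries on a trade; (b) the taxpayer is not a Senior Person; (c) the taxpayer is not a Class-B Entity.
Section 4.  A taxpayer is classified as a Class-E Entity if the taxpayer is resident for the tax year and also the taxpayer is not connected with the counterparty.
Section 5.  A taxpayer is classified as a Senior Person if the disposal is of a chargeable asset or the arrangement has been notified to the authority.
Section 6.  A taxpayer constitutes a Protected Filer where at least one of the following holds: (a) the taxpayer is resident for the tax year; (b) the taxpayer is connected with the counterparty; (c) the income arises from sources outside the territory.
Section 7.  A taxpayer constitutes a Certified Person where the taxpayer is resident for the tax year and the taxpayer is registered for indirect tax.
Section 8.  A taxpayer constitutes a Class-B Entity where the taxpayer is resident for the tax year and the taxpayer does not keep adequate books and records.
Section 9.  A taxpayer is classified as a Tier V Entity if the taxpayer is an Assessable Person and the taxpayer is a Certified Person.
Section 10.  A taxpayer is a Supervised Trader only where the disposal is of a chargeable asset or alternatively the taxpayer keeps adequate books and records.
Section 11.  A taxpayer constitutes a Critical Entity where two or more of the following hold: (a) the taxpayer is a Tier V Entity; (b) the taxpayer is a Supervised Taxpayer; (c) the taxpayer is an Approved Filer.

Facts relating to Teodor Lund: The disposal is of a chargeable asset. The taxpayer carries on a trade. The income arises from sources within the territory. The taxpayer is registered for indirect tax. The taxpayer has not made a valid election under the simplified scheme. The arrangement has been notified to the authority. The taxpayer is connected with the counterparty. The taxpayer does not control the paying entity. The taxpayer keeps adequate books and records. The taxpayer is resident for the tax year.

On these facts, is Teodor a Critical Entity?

No

Under section 1: the taxpayer has not made a valid election under the simplified scheme? yes; the taxpayer does not keep adequate books and records? no; the taxpayer does not carry on a trade? no — 1 of 3 hold (need ≥2) → not satisfied.
Under section 7: the taxpayer is resident for the tax year? yes; and the taxpayer is registered for indirect tax? yes. So the taxpayer is a Certified Person.
Under section 9: Assessable Person (section 1)? no; and Certified Person (section 7)? yes. So the taxpayer is not a Tier V Entity.
Under section 5: the disposal is of a chargeable asset? yes; or the arrangement has been notified to the authority? yes. So the taxpayer is a Senior Person.
Under section 8: the taxpayer is resident for the tax year? yes; and the taxpayer does not keep adequate books and records? no. So the taxpayer is not a Class-B Entity.
Under section 3: the taxpayer carries on a trade? yes; and not a Senior Person (section 5)? no; and not a Class-B Entity (section 8)? yes. So the taxpayer is not a Supervised Taxpayer.
Under section 6: the taxpayer is resident for the tax year? yes; or the taxpayer is connected with the counterparty? yes; or the income arises from sources outside the territory? no. So the taxpayer is a Protected Filer.
Under section 2: Protected Filer (section 6)? yes; or the taxpayer controls the paying entity? no. So the taxpayer is an Approved Filer.
Under section 11: Tier V Entity (section 9)? no; Supervised Taxpayer (section 3)? no; Approved Filer (section 2)? yes — 1 of 3 hold (need ≥2) → not satisfied.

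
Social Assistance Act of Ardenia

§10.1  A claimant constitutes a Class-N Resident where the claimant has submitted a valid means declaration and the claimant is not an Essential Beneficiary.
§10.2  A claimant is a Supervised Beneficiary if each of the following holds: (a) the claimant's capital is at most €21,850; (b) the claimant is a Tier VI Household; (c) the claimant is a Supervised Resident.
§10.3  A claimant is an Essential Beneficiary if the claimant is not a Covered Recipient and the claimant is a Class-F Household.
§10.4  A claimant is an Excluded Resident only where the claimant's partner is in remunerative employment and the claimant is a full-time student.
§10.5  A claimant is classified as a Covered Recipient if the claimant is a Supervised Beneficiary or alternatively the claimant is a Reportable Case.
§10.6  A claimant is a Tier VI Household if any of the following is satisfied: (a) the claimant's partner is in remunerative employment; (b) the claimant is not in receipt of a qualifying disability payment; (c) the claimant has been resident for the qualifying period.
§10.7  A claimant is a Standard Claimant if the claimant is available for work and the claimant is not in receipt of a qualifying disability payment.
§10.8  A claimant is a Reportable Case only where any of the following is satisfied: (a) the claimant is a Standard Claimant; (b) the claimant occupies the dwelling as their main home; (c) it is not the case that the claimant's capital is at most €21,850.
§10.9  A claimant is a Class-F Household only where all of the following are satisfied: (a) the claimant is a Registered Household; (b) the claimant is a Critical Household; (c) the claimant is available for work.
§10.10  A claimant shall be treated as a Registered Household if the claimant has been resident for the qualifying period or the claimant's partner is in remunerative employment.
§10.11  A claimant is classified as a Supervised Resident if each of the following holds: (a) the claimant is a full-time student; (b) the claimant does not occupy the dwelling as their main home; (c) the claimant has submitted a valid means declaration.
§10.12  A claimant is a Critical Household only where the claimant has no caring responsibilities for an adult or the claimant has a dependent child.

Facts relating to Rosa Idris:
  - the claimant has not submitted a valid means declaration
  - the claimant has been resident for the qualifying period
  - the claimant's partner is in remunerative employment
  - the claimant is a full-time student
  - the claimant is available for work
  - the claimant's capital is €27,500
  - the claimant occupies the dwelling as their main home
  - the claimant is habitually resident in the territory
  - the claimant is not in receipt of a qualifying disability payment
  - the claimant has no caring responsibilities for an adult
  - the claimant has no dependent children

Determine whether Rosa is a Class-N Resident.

No

§10.6 — Tier VI Household: [the claimant's partner is in remunerative employment? yes] OR [the claimant is not in receipt of a qualifying disability payment? yes] OR [the claimant has been resident for the qualifying period? yes] → satisfied.
§10.11 — Supervised Resident: [the claimant is a full-time student? yes] AND [the claimant does not occupy the dwelling as their main home? no] AND [the claimant has submitted a valid means declaration? no] → not satisfied.
§10.2 — Supervised Beneficiary: [claimant's capital: €27,500 ≤ €21,850? no] AND [Tier VI Household (§10.6)? yes] AND [Supervised Resident (§10.11)? no] → not satisfied.
§10.7 — Standard Claimant: [the claimant is available for work? yes] AND [the claimant is not in receipt of a qualifying disability payment? yes] → satisfied.
§10.8 — Reportable Case: [Standard Claimant (§10.7)? yes] OR [the claimant occupies the dwelling as their main home? yes] OR [claimant's capital: €27,500 ≤ €21,850? no, so negated condition yes] → satisfied.
§10.5 — Covered Recipient: [Supervised Beneficiary (§10.2)? no] OR [Reportable Case (§10.8)? yes] → satisfied.
§10.10 — Registered Household: [the claimant has been resident for the qualifying period? yes] OR [the claimant's partner is in remunerative employment? yes] → satisfied.
§10.12 — Critical Household: [the claimant has no caring responsibilities for an adult? yes] OR [the claimant has a dependent child? no] → satisfied.
§10.9 — Class-F Household: [Registered Household (§10.10)? yes] AND [Critical Household (§10.12)? yes] AND [the claimant is available for work? yes] → satisfied.
§10.3 — Essential Beneficiary: [not a Covered Recipient (§10.5)? no] AND [Class-F Household (§10.9)? yes] → not satisfied.
§10.1 — Class-N Resident: [the claimant has submitted a valid means declaration? no] AND [not an Essential Beneficiary (§10.3)? yes] → not satisfied.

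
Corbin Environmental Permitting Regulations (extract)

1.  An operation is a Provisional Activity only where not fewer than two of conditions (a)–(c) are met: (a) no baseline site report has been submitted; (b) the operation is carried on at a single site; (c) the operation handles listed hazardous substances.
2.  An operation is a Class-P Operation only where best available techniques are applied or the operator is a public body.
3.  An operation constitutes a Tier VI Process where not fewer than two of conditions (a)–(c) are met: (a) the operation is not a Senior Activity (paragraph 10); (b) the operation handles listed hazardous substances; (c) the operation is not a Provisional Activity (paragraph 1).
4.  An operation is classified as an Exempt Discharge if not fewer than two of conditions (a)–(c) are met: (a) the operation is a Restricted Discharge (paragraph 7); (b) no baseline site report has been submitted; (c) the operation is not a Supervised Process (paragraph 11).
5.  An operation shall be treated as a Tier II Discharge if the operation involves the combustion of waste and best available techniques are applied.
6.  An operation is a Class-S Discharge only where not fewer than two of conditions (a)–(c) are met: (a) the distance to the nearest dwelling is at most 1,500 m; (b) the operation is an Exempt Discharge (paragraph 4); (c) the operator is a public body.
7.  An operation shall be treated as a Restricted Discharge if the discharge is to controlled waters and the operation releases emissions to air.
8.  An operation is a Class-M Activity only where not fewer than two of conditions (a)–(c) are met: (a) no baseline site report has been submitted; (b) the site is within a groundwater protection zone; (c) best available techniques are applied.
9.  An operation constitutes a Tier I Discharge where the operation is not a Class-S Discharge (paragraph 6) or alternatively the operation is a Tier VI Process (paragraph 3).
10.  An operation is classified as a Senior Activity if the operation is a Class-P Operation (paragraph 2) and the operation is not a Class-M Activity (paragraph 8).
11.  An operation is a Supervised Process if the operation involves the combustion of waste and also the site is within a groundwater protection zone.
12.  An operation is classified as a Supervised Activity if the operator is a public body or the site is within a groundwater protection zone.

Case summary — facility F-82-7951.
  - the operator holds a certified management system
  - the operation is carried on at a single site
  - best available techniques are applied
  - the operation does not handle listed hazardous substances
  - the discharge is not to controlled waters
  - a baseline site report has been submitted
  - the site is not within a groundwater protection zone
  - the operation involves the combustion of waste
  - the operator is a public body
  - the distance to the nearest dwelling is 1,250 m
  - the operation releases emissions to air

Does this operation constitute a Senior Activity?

Yes

paragraph 2 — Class-P Operation: [best available techniques are applied? yes] OR [the operator is a public body? yes] → satisfied.
paragraph 8 — Class-M Activity: no baseline site report has been submitted? no; the site is within a groundwater protection zone? no; best available techniques are applied? yes — 1 of 3 hold (need ≥2) → not satisfied.
paragraph 10 — Senior Activity: [Class-P Operation (paragraph 2)? yes] AND [not a Class-M Activity (paragraph 8)? yes] → satisfied.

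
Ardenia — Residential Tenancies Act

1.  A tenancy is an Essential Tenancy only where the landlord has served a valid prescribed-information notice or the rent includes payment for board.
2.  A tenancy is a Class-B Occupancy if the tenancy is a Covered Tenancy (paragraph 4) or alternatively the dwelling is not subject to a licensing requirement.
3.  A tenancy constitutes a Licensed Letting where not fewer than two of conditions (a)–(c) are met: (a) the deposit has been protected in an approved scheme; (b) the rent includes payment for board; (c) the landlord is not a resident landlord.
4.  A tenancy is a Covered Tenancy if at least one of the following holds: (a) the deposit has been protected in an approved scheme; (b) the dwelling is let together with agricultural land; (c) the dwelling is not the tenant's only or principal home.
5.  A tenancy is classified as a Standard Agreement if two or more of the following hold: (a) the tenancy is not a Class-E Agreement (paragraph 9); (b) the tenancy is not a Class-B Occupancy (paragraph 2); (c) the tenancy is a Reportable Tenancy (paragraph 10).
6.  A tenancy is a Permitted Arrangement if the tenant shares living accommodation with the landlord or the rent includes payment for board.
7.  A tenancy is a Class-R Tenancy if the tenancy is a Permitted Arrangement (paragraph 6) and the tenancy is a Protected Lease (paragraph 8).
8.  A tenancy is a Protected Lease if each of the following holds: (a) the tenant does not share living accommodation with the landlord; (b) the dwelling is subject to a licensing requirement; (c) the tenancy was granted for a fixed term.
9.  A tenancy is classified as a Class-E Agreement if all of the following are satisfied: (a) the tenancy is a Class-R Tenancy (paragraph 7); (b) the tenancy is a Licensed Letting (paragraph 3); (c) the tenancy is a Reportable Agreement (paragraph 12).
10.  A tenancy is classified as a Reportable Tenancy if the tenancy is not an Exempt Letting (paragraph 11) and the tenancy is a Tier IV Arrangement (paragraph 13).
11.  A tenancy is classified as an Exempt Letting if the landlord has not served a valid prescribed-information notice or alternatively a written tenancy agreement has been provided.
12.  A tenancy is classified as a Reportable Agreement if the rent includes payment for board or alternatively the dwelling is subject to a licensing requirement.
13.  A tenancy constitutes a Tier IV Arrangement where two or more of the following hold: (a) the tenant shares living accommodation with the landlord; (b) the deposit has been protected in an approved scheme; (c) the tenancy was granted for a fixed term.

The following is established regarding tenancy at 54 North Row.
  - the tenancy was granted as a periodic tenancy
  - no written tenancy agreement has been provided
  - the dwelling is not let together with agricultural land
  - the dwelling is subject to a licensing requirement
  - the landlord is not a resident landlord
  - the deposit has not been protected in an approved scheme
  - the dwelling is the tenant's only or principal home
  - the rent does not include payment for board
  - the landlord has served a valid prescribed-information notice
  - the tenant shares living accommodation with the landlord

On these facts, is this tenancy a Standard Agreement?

paragraph 6 — Permitted Arrangement: [the tenant shares living accommodation with the landlord? yes] OR [the rent includes payment for board? no] → satisfied.
paragraph 8 — Protected Lease: [the tenant does not share living accommodation with the landlord? no] AND [the dwelling is subject to a licensing requirement? yes] AND [the tenancy was granted for a fixed term? no] → not satisfied.
paragraph 7 — Class-R Tenancy: [Permitted Arrangement (paragraph 6)? yes] AND [Protected Lease (paragraph 8)? no] → not satisfied.
paragraph 3 — Licensed Letting: the deposit has been protected in an approved scheme? no; the rent includes payment for board? no; the landlord is not a resident landlord? yes — 1 of 3 hold (need ≥2) → not satisfied.
paragraph 12 — Reportable Agreement: [the rent includes payment for board? no] OR [the dwelling is subject to a licensing requirement? yes] → satisfied.
paragraph 9 — Class-E Agreement: [Class-R Tenancy (paragraph 7)? no] AND [Licensed Letting (paragraph 3)? no] AND [Reportable Agreement (paragraph 12)? yes] → not satisfied.
paragraph 4 — Covered Tenancy: [the deposit has been protected in an approved scheme? no] OR [the dwelling is let together with agricultural land? no] OR [the dwelling is not the tenant's only or principal home? no] → not satisfied.
paragraph 2 — Class-B Occupancy: [Covered Tenancy (paragraph 4)? no] OR [the dwelling is not subject to a licensing requirement? no] → not satisfied.
paragraph 11 — Exempt Letting: [the landlord has not served a valid prescribed-information notice? no] OR [a written tenancy agreement has been provided? no] → not satisfied.
paragraph 13 — Tier IV Arrangement: the tenant shares living accommodation with the landlord? yes; the deposit has been protected in an approved scheme? no; the tenancy was granted for a fixed term? no — 1 of 3 hold (need ≥2) → not satisfied.
paragraph 10 — Reportable Tenancy: [not an Exempt Letting (paragraph 11)? yes] AND [Tier IV Arrangement (paragraph 13)? no] → not satisfied.
paragraph 5 — Standard Agreement: not a Class-E Agreement (paragraph 9)? yes; not a Class-B Occupancy (paragraph 2)? yes; Reportable Tenancy (paragraph 10)? no — 2 of 3 hold (need ≥2) → satisfied.

Yes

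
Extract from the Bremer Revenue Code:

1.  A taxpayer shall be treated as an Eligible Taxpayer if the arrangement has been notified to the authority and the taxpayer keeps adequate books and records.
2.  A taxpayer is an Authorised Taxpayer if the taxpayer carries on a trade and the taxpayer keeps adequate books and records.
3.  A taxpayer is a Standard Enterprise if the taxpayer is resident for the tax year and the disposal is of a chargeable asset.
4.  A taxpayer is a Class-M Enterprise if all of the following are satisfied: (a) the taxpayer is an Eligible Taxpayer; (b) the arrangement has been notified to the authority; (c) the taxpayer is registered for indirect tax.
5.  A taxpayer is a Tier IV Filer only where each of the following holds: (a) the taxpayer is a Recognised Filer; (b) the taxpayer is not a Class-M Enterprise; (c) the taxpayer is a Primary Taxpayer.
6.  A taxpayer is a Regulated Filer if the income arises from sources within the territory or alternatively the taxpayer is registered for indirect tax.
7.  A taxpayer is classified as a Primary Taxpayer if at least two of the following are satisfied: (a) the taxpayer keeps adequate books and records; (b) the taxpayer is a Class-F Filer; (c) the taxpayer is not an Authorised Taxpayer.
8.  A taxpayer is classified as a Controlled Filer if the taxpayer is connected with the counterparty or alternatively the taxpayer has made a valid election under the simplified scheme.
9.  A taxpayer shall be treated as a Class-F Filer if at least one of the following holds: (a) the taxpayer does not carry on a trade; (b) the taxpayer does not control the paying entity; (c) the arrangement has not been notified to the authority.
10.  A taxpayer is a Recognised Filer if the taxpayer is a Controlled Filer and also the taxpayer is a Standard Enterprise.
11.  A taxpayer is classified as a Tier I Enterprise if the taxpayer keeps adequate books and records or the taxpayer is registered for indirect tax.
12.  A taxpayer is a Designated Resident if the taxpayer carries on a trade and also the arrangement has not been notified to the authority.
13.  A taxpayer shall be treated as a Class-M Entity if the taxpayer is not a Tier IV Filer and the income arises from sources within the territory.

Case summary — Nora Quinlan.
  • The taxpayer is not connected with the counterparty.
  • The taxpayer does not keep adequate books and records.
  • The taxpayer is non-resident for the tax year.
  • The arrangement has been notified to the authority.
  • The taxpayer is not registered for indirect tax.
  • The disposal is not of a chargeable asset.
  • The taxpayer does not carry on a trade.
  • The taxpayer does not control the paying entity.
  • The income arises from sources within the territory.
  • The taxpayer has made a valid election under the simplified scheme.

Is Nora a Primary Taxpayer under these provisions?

Yes

paragraph 9 — Class-F Filer: [the taxpayer does not carry on a trade? yes] OR [the taxpayer does not control the paying entity? yes] OR [the arrangement has not been notified to the authority? no] → satisfied.
paragraph 2 — Authorised Taxpayer: [the taxpayer carries on a trade? no] AND [the taxpayer keeps adequate books and records? no] → not satisfied.
paragraph 7 — Primary Taxpayer: the taxpayer keeps adequate books and records? no; Class-F Filer (paragraph 9)? yes; not an Authorised Taxpayer (paragraph 2)? yes — 2 of 3 hold (need ≥2) → satisfied.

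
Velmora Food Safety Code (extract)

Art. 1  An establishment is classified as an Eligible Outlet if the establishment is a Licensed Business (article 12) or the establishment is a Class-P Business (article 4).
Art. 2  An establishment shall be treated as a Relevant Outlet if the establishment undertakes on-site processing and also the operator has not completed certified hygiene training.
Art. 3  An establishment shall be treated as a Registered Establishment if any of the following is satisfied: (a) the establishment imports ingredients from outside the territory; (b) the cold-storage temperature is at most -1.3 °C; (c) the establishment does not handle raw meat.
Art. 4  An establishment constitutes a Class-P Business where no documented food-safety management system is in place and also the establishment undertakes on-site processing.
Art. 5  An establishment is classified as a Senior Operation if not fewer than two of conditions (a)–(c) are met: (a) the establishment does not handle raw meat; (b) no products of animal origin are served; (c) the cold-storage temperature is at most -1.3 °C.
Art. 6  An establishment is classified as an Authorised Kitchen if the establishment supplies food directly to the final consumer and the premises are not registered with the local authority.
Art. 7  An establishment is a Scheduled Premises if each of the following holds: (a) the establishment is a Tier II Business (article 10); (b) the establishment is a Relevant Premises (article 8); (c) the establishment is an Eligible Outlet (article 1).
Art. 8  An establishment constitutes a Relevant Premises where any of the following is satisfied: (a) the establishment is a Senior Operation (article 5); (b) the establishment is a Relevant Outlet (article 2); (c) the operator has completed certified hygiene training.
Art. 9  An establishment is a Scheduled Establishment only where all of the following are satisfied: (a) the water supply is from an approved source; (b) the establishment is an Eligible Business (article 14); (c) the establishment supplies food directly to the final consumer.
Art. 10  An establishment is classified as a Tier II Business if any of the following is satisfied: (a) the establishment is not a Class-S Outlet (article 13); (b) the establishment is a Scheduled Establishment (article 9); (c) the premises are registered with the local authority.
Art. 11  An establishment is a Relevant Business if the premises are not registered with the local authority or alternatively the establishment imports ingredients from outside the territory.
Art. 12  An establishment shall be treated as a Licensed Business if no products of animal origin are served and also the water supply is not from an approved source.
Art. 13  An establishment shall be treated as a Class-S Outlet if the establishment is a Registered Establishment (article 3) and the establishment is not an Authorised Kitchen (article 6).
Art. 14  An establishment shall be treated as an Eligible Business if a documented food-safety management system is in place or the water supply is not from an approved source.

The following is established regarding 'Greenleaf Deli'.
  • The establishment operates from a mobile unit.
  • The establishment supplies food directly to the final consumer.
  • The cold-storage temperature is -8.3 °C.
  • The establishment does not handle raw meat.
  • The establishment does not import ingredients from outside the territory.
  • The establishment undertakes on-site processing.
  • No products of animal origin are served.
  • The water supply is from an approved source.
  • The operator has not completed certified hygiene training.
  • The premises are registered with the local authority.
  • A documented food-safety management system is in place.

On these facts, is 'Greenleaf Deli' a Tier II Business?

Yes

Under article 3: the establishment imports ingredients from outside the territory? no; or cold-storage temperature: -8.3 °C ≤ -1.3 °C? yes; or the establishment does not handle raw meat? yes. So the establishment is a Registered Establishment.
Under article 6: the establishment supplies food directly to the final consumer? yes; and the premises are not registered with the local authority? no. So the establishment is not an Authorised Kitchen.
Under article 13: Registered Establishment (article 3)? yes; and not an Authorised Kitchen (article 6)? yes. So the establishment is a Class-S Outlet.
Under article 14: a documented food-safety management system is in place? yes; or the water supply is not from an approved source? no. So the establishment is an Eligible Business.
Under article 9: the water supply is from an approved source? yes; and Eligible Business (article 14)? yes; and the establishment supplies food directly to the final consumer? yes. So the establishment is a Scheduled Establishment.
Under article 10: not a Class-S Outlet (article 13)? no; or Scheduled Establishment (article 9)? yes; or the premises are registered with the local authority? yes. So the establishment is a Tier II Business.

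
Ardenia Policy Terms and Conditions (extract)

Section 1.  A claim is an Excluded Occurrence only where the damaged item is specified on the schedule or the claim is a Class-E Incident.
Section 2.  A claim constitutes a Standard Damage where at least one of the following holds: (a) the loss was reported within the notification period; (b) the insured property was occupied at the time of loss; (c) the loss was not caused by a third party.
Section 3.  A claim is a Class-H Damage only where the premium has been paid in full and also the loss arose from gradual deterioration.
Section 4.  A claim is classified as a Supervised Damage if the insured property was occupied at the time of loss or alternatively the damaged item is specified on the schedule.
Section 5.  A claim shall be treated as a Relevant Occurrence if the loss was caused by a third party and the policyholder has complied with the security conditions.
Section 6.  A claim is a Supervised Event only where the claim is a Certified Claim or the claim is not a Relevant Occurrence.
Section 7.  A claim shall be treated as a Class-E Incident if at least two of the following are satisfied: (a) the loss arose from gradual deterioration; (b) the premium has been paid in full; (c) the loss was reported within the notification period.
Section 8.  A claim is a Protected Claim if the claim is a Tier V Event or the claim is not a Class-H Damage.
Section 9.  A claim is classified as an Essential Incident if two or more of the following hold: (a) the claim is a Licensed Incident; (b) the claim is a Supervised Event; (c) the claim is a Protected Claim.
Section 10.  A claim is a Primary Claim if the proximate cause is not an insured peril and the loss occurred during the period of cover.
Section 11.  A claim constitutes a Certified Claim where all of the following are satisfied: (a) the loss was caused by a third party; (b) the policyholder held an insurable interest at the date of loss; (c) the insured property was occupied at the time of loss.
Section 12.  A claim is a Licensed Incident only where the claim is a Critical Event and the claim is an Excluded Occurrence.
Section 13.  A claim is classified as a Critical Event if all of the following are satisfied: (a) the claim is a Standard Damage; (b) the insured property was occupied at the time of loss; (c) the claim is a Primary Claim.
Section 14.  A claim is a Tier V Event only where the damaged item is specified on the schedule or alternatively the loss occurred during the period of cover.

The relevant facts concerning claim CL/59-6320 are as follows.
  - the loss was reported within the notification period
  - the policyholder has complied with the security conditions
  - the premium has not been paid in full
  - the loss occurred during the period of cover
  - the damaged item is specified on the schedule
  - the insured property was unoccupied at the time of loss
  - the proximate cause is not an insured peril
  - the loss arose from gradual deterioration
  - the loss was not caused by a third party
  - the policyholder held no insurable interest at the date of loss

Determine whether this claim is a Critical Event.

No

section 2 — Standard Damage: [the loss was reported within the notification period? yes] OR [the insured property was occupied at the time of loss? no] OR [the loss was not caused by a third party? yes] → satisfied.
section 10 — Primary Claim: [the proximate cause is not an insured peril? yes] AND [the loss occurred during the period of cover? yes] → satisfied.
section 13 — Critical Event: [Standard Damage (section 2)? yes] AND [the insured property was occupied at the time of loss? no] AND [Primary Claim (section 10)? yes] → not satisfied.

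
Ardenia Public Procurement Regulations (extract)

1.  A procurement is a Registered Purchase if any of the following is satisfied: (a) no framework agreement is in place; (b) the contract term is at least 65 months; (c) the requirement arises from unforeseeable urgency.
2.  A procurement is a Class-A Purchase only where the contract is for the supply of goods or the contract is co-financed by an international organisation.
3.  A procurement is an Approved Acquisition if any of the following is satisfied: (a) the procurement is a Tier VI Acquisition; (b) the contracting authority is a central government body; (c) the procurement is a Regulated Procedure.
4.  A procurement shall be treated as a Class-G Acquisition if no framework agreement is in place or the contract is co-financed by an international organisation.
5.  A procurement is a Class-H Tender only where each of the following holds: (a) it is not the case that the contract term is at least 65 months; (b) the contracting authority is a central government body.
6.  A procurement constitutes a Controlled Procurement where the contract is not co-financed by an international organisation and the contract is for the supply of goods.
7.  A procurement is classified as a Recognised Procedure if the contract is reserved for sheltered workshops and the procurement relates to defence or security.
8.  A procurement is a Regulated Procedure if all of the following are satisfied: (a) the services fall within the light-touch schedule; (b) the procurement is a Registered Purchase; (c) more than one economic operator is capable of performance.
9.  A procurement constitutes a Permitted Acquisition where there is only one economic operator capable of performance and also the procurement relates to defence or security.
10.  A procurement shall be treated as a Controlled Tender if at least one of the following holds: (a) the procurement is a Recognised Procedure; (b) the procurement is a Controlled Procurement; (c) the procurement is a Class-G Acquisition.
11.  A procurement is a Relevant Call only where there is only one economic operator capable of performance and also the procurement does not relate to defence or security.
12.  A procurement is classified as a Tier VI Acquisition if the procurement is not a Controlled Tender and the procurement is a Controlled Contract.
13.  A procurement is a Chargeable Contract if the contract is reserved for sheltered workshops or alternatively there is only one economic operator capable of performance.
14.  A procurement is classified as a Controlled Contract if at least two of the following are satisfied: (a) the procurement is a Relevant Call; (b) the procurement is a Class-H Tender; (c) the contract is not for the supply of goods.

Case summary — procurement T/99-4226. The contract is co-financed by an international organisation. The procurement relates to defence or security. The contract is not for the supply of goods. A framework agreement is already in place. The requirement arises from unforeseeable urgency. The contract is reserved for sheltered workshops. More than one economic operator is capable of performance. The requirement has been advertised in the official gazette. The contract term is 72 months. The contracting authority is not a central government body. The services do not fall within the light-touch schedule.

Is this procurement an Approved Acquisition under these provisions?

No

paragraph 7 — Recognised Procedure: [the contract is reserved for sheltered workshops? yes] AND [the procurement relates to defence or security? yes] → satisfied.
paragraph 6 — Controlled Procurement: [the contract is not co-financed by an international organisation? no] AND [the contract is for the supply of goods? no] → not satisfied.
paragraph 4 — Class-G Acquisition: [no framework agreement is in place? no] OR [the contract is co-financed by an international organisation? yes] → satisfied.
paragraph 10 — Controlled Tender: [Recognised Procedure (paragraph 7)? yes] OR [Controlled Procurement (paragraph 6)? no] OR [Class-G Acquisition (paragraph 4)? yes] → satisfied.
paragraph 11 — Relevant Call: [there is only one economic operator capable of performance? no] AND [the procurement does not relate to defence or security? no] → not satisfied.
paragraph 5 — Class-H Tender: [contract term: 72 months ≥ 65 months? yes, so negated condition no] AND [the contracting authority is a central government body? no] → not satisfied.
paragraph 14 — Controlled Contract: Relevant Call (paragraph 11)? no; Class-H Tender (paragraph 5)? no; the contract is not for the supply of goods? yes — 1 of 3 hold (need ≥2) → not satisfied.
paragraph 12 — Tier VI Acquisition: [not a Controlled Tender (paragraph 10)? no] AND [Controlled Contract (paragraph 14)? no] → not satisfied.
paragraph 1 — Registered Purchase: [no framework agreement is in place? no] OR [contract term: 72 months ≥ 65 months? yes] OR [the requirement arises from unforeseeable urgency? yes] → satisfied.
paragraph 8 — Regulated Procedure: [the services fall within the light-touch schedule? no] AND [Registered Purchase (paragraph 1)? yes] AND [more than one economic operator is capable of performance? yes] → not satisfied.
paragraph 3 — Approved Acquisition: [Tier VI Acquisition (paragraph 12)? no] OR [the contracting authority is a central government body? no] OR [Regulated Procedure (paragraph 8)? no] → not satisfied.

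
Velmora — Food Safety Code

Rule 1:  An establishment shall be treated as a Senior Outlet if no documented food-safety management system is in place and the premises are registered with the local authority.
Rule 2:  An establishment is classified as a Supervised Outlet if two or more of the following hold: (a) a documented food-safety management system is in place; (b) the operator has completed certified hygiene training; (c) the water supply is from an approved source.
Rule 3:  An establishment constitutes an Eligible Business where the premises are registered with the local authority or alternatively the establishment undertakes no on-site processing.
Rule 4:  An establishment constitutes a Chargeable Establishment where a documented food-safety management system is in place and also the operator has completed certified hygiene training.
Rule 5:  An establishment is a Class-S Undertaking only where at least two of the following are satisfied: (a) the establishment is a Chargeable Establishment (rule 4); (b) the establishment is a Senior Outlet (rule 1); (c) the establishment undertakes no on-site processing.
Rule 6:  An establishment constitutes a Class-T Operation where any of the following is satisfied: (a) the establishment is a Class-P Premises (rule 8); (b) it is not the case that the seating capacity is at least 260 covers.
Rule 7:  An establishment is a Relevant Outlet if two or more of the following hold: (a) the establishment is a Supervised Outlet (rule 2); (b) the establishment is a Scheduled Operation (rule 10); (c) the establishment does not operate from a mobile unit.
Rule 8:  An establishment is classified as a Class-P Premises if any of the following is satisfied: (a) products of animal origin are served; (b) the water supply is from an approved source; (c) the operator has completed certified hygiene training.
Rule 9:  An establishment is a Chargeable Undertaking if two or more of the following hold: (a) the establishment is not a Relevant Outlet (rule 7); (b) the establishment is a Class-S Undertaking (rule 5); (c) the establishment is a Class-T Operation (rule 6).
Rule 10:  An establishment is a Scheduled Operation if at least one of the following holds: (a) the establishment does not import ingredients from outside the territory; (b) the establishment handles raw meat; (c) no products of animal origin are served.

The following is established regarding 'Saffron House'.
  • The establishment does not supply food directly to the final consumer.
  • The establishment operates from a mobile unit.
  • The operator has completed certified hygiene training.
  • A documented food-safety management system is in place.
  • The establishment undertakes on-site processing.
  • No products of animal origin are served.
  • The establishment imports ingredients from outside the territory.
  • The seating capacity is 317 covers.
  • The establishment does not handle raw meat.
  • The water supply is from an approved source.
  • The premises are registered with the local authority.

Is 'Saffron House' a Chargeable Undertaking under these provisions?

No

rule 2 — Supervised Outlet: a documented food-safety management system is in place? yes; the operator has completed certified hygiene training? yes; the water supply is from an approved source? yes — 3 of 3 hold (need ≥2) → satisfied.
rule 10 — Scheduled Operation: [the establishment does not import ingredients from outside the territory? no] OR [the establishment handles raw meat? no] OR [no products of animal origin are served? yes] → satisfied.
rule 7 — Relevant Outlet: Supervised Outlet (rule 2)? yes; Scheduled Operation (rule 10)? yes; the establishment does not operate from a mobile unit? no — 2 of 3 hold (need ≥2) → satisfied.
rule 4 — Chargeable Establishment: [a documented food-safety management system is in place? yes] AND [the operator has completed certified hygiene training? yes] → satisfied.
rule 1 — Senior Outlet: [no documented food-safety management system is in place? no] AND [the premises are registered with the local authority? yes] → not satisfied.
rule 5 — Class-S Undertaking: Chargeable Establishment (rule 4)? yes; Senior Outlet (rule 1)? no; the establishment undertakes no on-site processing? no — 1 of 3 hold (need ≥2) → not satisfied.
rule 8 — Class-P Premises: [products of animal origin are served? no] OR [the water supply is from an approved source? yes] OR [the operator has completed certified hygiene training? yes] → satisfied.
rule 6 — Class-T Operation: [Class-P Premises (rule 8)? yes] OR [seating capacity: 317 covers ≥ 260 covers? yes, so negated condition no] → satisfied.
rule 9 — Chargeable Undertaking: not a Relevant Outlet (rule 7)? no; Class-S Undertaking (rule 5)? no; Class-T Operation (rule 6)? yes — 1 of 3 hold (need ≥2) → not satisfied.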